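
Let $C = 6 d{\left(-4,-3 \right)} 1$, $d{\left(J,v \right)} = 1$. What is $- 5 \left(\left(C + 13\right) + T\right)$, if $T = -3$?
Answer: $-80$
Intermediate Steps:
$C = 6$ ($C = 6 \cdot 1 \cdot 1 = 6 \cdot 1 = 6$)
$- 5 \left(\left(C + 13\right) + T\right) = - 5 \left(\left(6 + 13\right) - 3\right) = - 5 \left(19 - 3\right) = \left(-5\right) 16 = -80$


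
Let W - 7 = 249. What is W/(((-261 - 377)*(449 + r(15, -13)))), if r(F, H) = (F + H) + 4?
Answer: -128/145145 ≈ -0.00088188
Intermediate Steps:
W = 256 (W = 7 + 249 = 256)
r(F, H) = 4 + F + H
W/(((-261 - 377)*(449 + r(15, -13)))) = 256/(((-261 - 377)*(449 + (4 + 15 - 13)))) = 256/((-638*(449 + 6))) = 256/((-638*455)) = 256/(-290290) = 256*(-1/290290) = -128/145145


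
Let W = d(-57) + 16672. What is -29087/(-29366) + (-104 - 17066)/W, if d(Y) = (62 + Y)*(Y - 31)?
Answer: -8018509/119167228 ≈ -0.067288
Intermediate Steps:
d(Y) = (-31 + Y)*(62 + Y) (d(Y) = (62 + Y)*(-31 + Y) = (-31 + Y)*(62 + Y))
W = 16232 (W = (-1922 + (-57)**2 + 31*(-57)) + 16672 = (-1922 + 3249 - 1767) + 16672 = -440 + 16672 = 16232)
-29087/(-29366) + (-104 - 17066)/W = -29087/(-29366) + (-104 - 17066)/16232 = -29087*(-1/29366) - 17170*1/16232 = 29087/29366 - 8585/8116 = -8018509/119167228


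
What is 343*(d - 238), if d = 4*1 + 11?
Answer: -76489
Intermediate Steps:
d = 15 (d = 4 + 11 = 15)
343*(d - 238) = 343*(15 - 238) = 343*(-223) = -76489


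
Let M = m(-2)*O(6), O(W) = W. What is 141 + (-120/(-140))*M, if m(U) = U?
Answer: 915/7 ≈ 130.71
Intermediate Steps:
M = -12 (M = -2*6 = -12)
141 + (-120/(-140))*M = 141 - 120/(-140)*(-12) = 141 - 120*(-1/140)*(-12) = 141 + (6/7)*(-12) = 141 - 72/7 = 915/7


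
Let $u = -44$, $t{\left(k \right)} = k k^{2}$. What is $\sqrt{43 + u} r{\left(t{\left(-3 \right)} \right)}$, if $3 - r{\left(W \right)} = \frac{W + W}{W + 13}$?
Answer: $- \frac{6 i}{7} \approx - 0.85714 i$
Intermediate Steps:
$t{\left(k \right)} = k^{3}$
$r{\left(W \right)} = 3 - \frac{2 W}{13 + W}$ ($r{\left(W \right)} = 3 - \frac{W + W}{W + 13} = 3 - \frac{2 W}{13 + W}$)
$\sqrt{43 + u} r{\left(t{\left(-3 \right)} \right)} = \sqrt{43 - 44} \frac{39 + \left(-3\right)^{3}}{13 + \left(-3\right)^{3}} = \sqrt{-1} \frac{39 - 27}{13 - 27} = i \frac{1}{-14} \cdot 12 = i \left(\left(- \frac{1}{14}\right) 12\right) = i \left(- \frac{6}{7}\right) = - \frac{6 i}{7}$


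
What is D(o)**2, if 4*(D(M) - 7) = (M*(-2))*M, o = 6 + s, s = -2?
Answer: 1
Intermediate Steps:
o = 4 (o = 6 - 2 = 4)
D(M) = 7 - M**2/2 (D(M) = 7 + ((M*(-2))*M)/4 = 7 + ((-2*M)*M)/4 = 7 + (-2*M**2)/4 = 7 - M**2/2)
D(o)**2 = (7 - 1/2*4**2)**2 = (7 - 1/2*16)**2 = (7 - 8)**2 = (-1)**2 = 1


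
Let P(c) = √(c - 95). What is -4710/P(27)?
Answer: 2355*I*√17/17 ≈ 571.17*I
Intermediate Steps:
P(c) = √(-95 + c)
-4710/P(27) = -4710/√(-95 + 27) = -4710*(-I*√17/34) = -(-2355)*I*√17/17 = 2355*I*√17/17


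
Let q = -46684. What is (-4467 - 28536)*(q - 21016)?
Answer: 2234303100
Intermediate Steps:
(-4467 - 28536)*(q - 21016) = (-4467 - 28536)*(-46684 - 21016) = -33003*(-67700) = 2234303100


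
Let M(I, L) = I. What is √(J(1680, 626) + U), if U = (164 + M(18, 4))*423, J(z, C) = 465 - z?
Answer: 3*√8419 ≈ 275.27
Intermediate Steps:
U = 76986 (U = (164 + 18)*423 = 182*423 = 76986)
√(J(1680, 626) + U) = √((465 - 1*1680) + 76986) = √((465 - 1680) + 76986) = √(-1215 + 76986) = √75771 = 3*√8419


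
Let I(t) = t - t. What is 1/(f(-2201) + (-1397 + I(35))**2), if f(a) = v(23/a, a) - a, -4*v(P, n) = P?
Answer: 8804/17201343263 ≈ 5.1182e-7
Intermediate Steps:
I(t) = 0
v(P, n) = -P/4
f(a) = -a - 23/(4*a) (f(a) = -23/(4*a) - a = -a - 23/(4*a))
1/(f(-2201) + (-1397 + I(35))**2) = 1/((-1*(-2201) - 23/4/(-2201)) + (-1397 + 0)**2) = 1/((2201 - 23/4*(-1/2201)) + (-1397)**2) = 1/((2201 + 23/8804) + 1951609) = 1/(19377627/8804 + 1951609) = 1/(17201343263/8804) = 8804/17201343263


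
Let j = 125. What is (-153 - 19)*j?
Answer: -21500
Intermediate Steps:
(-153 - 19)*j = (-153 - 19)*125 = -172*125 = -21500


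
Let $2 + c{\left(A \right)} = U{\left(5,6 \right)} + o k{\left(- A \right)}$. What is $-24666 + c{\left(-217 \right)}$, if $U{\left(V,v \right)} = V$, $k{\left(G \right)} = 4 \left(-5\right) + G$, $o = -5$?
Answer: $-25648$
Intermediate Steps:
$k{\left(G \right)} = -20 + G$
$c{\left(A \right)} = 103 + 5 A$ ($c{\left(A \right)} = -2 - \left(-5 + 5 \left(-20 - A\right)\right) = -2 + \left(5 + \left(100 + 5 A\right)\right) = -2 + \left(105 + 5 A\right) = 103 + 5 A$)
$-24666 + c{\left(-217 \right)} = -24666 + \left(103 + 5 \left(-217\right)\right) = -24666 + \left(103 - 1085\right) = -24666 - 982 = -25648$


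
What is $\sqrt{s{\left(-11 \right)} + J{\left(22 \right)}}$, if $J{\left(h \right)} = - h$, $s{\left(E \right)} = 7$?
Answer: $i \sqrt{15} \approx 3.873 i$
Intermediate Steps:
$\sqrt{s{\left(-11 \right)} + J{\left(22 \right)}} = \sqrt{7 - 22} = \sqrt{-15} = i \sqrt{15}$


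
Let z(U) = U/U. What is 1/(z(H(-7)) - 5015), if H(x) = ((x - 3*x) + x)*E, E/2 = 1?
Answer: -1/5014 ≈ -0.00019944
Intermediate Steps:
E = 2 (E = 2*1 = 2)
H(x) = -2*x (H(x) = ((x - 3*x) + x)*2 = (-2*x + x)*2 = -x*2 = -2*x)
z(U) = 1
1/(z(H(-7)) - 5015) = 1/(1 - 5015) = 1/(-5014) = -1/5014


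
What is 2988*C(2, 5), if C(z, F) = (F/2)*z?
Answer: 14940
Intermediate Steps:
C(z, F) = F*z/2 (C(z, F) = (F*(½))*z = (F/2)*z = F*z/2)
2988*C(2, 5) = 2988*((½)*5*2) = 2988*5 = 14940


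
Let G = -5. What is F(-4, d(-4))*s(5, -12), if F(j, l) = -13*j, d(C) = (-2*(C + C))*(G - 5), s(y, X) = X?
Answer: -624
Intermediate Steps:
d(C) = 40*C (d(C) = (-2*(C + C))*(-5 - 5) = -4*C*(-10) = 40*C)
F(-4, d(-4))*s(5, -12) = -13*(-4)*(-12) = 52*(-12) = -624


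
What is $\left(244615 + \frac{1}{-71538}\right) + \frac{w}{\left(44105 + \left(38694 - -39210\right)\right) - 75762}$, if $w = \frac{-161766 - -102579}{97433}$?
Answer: $\frac{78851420167729850813}{322349079886638} \approx 2.4462 \cdot 10^{5}$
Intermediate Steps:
$w = - \frac{59187}{97433}$ ($w = \left(-161766 + 102579\right) \frac{1}{97433} = \left(-59187\right) \frac{1}{97433} = - \frac{59187}{97433} \approx -0.60746$)
$\left(244615 + \frac{1}{-71538}\right) + \frac{w}{\left(44105 + \left(38694 - -39210\right)\right) - 75762} = \left(244615 + \frac{1}{-71538}\right) - \frac{59187}{97433 \left(\left(44105 + \left(38694 - -39210\right)\right) - 75762\right)} = \left(244615 - \frac{1}{71538}\right) - \frac{59187}{97433 \left(\left(44105 + \left(38694 + 39210\right)\right) - 75762\right)} = \frac{17499267869}{71538} - \frac{59187}{97433 \left(\left(44105 + 77904\right) - 75762\right)} = \frac{17499267869}{71538} - \frac{59187}{97433 \left(122009 - 75762\right)} = \frac{17499267869}{71538} - \frac{59187}{97433 \cdot 46247} = \frac{17499267869}{71538} - \frac{59187}{4505983951} = \frac{78851420167729850813}{322349079886638}$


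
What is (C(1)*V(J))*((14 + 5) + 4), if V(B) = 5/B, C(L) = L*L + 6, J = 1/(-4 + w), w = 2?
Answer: -1610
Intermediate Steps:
J = -1/2 (J = 1/(-4 + 2) = 1/(-2) = -1/2 ≈ -0.50000)
C(L) = 6 + L**2 (C(L) = L**2 + 6 = 6 + L**2)
(C(1)*V(J))*((14 + 5) + 4) = ((6 + 1**2)*(5/(-1/2)))*((14 + 5) + 4) = ((6 + 1)*(5*(-2)))*(19 + 4) = (7*(-10))*23 = -70*23 = -1610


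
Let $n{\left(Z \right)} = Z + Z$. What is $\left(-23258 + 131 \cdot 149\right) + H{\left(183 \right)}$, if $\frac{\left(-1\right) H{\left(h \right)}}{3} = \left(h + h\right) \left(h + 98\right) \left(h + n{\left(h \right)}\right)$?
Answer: $-169391101$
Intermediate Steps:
$n{\left(Z \right)} = 2 Z$
$H{\left(h \right)} = - 18 h^{2} \left(98 + h\right)$ ($H{\left(h \right)} = - 3 \left(h + h\right) \left(h + 98\right) \left(h + 2 h\right) = - 3 \cdot 2 h \left(98 + h\right) 3 h = - 3 \cdot 6 h^{2} \left(98 + h\right) = - 18 h^{2} \left(98 + h\right)$)
$\left(-23258 + 131 \cdot 149\right) + H{\left(183 \right)} = \left(-23258 + 131 \cdot 149\right) - 18 \cdot 183^{2} \left(98 + 183\right) = \left(-23258 + 19519\right) - 602802 \cdot 281 = -3739 - 169387362 = -169391101$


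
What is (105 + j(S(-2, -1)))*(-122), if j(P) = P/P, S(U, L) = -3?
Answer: -12932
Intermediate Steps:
j(P) = 1
(105 + j(S(-2, -1)))*(-122) = (105 + 1)*(-122) = 106*(-122) = -12932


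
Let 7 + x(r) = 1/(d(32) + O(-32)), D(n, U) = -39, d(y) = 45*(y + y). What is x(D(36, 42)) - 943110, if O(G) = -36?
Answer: -2682224747/2844 ≈ -9.4312e+5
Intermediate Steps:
d(y) = 90*y (d(y) = 45*(2*y) = 90*y)
x(r) = -19907/2844 (x(r) = -7 + 1/(90*32 - 36) = -7 + 1/(2880 - 36) = -7 + 1/2844 = -19907/2844)
x(D(36, 42)) - 943110 = -19907/2844 - 943110 = -2682224747/2844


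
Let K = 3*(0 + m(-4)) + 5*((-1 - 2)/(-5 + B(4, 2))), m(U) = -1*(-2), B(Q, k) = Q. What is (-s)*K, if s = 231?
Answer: -4851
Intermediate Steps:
m(U) = 2
K = 21 (K = 3*(0 + 2) + 5*((-1 - 2)/(-5 + 4)) = 3*2 + 5*(-3/(-1)) = 6 + 5*(-3*(-1)) = 6 + 5*3 = 6 + 15 = 21)
(-s)*K = -1*231*21 = -231*21 = -4851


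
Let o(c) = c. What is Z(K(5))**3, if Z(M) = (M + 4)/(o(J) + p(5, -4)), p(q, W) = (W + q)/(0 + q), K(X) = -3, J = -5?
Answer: -125/13824 ≈ -0.0090422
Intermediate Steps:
p(q, W) = (W + q)/q
Z(M) = -5/6 - 5*M/24 (Z(M) = (M + 4)/(-5 + (-4 + 5)/5) = (4 + M)/(-5 + (1/5)*1) = (4 + M)/(-5 + 1/5) = (4 + M)/(-24/5) = (4 + M)*(-5/24) = -5/6 - 5*M/24)
Z(K(5))**3 = (-5/6 - 5/24*(-3))**3 = (-5/6 + 5/8)**3 = (-5/24)**3 = -125/13824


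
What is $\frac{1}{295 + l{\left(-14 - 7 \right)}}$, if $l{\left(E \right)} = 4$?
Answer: $\frac{1}{299} \approx 0.0033445$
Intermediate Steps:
$\frac{1}{295 + l{\left(-14 - 7 \right)}} = \frac{1}{295 + 4} = \frac{1}{299}$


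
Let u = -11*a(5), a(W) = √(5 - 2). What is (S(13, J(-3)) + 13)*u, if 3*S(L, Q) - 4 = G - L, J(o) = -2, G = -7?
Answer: -253*√3/3 ≈ -146.07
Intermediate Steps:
a(W) = √3
S(L, Q) = -1 - L/3 (S(L, Q) = 4/3 + (-7 - L)/3 = 4/3 + (-7/3 - L/3) = -1 - L/3)
u = -11*√3 ≈ -19.053
(S(13, J(-3)) + 13)*u = ((-1 - ⅓*13) + 13)*(-11*√3) = ((-1 - 13/3) + 13)*(-11*√3) = (-16/3 + 13)*(-11*√3) = 23*(-11*√3)/3 = -253*√3/3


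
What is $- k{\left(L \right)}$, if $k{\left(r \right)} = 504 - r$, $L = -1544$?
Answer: $-2048$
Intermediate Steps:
$- k{\left(L \right)} = - (504 - -1544) = - (504 + 1544) = \left(-1\right) 2048 = -2048$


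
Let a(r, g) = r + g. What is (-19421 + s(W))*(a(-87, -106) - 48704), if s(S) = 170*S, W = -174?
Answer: 2396001897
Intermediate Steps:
a(r, g) = g + r
(-19421 + s(W))*(a(-87, -106) - 48704) = (-19421 + 170*(-174))*((-106 - 87) - 48704) = (-19421 - 29580)*(-193 - 48704) = -49001*(-48897) = 2396001897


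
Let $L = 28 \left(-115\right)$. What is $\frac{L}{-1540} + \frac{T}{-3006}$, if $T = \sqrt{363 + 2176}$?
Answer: $\frac{23}{11} - \frac{\sqrt{2539}}{3006} \approx 2.0741$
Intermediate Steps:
$T = \sqrt{2539} \approx 50.388$
$L = -3220$
$\frac{L}{-1540} + \frac{T}{-3006} = - \frac{3220}{-1540} + \frac{\sqrt{2539}}{-3006} = \left(-3220\right) \left(- \frac{1}{1540}\right) + \sqrt{2539} \left(- \frac{1}{3006}\right) = \frac{23}{11} - \frac{\sqrt{2539}}{3006}$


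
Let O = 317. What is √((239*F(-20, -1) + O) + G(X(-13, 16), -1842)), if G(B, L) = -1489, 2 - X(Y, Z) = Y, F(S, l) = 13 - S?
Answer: √6715 ≈ 81.945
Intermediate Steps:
X(Y, Z) = 2 - Y
√((239*F(-20, -1) + O) + G(X(-13, 16), -1842)) = √((239*(13 - 1*(-20)) + 317) - 1489) = √((239*(13 + 20) + 317) - 1489) = √((239*33 + 317) - 1489) = √((7887 + 317) - 1489) = √(8204 - 1489) = √6715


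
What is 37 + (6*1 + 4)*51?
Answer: 547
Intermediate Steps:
37 + (6*1 + 4)*51 = 37 + (6 + 4)*51 = 37 + 10*51 = 37 + 510 = 547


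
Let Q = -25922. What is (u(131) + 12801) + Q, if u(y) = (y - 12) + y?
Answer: -12871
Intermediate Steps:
u(y) = -12 + 2*y (u(y) = (-12 + y) + y = -12 + 2*y)
(u(131) + 12801) + Q = ((-12 + 2*131) + 12801) - 25922 = ((-12 + 262) + 12801) - 25922 = (250 + 12801) - 25922 = 13051 - 25922 = -12871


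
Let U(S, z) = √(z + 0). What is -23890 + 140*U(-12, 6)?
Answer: -23890 + 140*√6 ≈ -23547.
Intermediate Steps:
U(S, z) = √z
-23890 + 140*U(-12, 6) = -23890 + 140*√6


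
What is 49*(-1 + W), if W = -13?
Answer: -686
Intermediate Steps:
49*(-1 + W) = 49*(-1 - 13) = 49*(-14) = -686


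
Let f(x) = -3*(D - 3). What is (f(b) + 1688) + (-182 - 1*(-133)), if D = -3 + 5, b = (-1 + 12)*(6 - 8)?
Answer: 1642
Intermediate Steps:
b = -22 (b = 11*(-2) = -22)
D = 2
f(x) = 3 (f(x) = -3*(2 - 3) = -3*(-1) = 3)
(f(b) + 1688) + (-182 - 1*(-133)) = (3 + 1688) + (-182 - 1*(-133)) = 1691 + (-182 + 133) = 1691 - 49 = 1642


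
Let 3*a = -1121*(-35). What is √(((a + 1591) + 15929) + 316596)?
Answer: √3124749/3 ≈ 589.23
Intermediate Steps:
a = 39235/3 (a = (-1121*(-35))/3 = (⅓)*39235 = 39235/3 ≈ 13078.)
√(((a + 1591) + 15929) + 316596) = √(((39235/3 + 1591) + 15929) + 316596) = √((44008/3 + 15929) + 316596) = √(91795/3 + 316596) = √(1041583/3) = √3124749/3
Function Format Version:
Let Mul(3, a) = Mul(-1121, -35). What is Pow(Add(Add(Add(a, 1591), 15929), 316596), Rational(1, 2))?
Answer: Mul(Rational(1, 3), Pow(3124749, Rational(1, 2))) ≈ 589.23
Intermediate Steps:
a = Rational(39235, 3) (a = Mul(Rational(1, 3), Mul(-1121, -35)) = Mul(Rational(1, 3), 39235) = Rational(39235, 3) ≈ 13078.)
Pow(Add(Add(Add(a, 1591), 15929), 316596), Rational(1, 2)) = Pow(Add(Add(Add(Rational(39235, 3), 1591), 15929), 316596), Rational(1, 2)) = Pow(Add(Add(Rational(44008, 3), 15929), 316596), Rational(1, 2)) = Pow(Add(Rational(91795, 3), 316596), Rational(1, 2)) = Pow(Rational(1041583, 3), Rational(1, 2)) = Mul(Rational(1, 3), Pow(3124749, Rational(1, 2)))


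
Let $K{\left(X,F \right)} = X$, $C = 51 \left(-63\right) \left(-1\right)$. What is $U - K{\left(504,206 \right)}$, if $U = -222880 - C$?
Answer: $-226597$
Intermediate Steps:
$C = 3213$ ($C = \left(-3213\right) \left(-1\right) = 3213$)
$U = -226093$ ($U = -222880 - 3213 = -226093$)
$U - K{\left(504,206 \right)} = -226093 - 504 = -226597$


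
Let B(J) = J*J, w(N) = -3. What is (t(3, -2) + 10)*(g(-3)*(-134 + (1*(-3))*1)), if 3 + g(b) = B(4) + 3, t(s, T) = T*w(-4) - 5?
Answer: -24112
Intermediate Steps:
B(J) = J²
t(s, T) = -5 - 3*T (t(s, T) = T*(-3) - 5 = -3*T - 5 = -5 - 3*T)
g(b) = 16 (g(b) = -3 + (4² + 3) = -3 + (16 + 3) = -3 + 19 = 16)
(t(3, -2) + 10)*(g(-3)*(-134 + (1*(-3))*1)) = ((-5 - 3*(-2)) + 10)*(16*(-134 + (1*(-3))*1)) = ((-5 + 6) + 10)*(16*(-134 - 3*1)) = (1 + 10)*(16*(-134 - 3)) = 11*(16*(-137)) = 11*(-2192) = -24112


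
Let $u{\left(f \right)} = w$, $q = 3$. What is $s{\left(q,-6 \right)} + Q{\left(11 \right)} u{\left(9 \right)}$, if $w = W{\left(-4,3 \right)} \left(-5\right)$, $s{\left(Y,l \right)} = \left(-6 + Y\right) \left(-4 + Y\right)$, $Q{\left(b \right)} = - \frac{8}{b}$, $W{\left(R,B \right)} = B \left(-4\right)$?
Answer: $- \frac{447}{11} \approx -40.636$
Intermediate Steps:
$W{\left(R,B \right)} = - 4 B$
$w = 60$ ($w = \left(-4\right) 3 \left(-5\right) = \left(-12\right) \left(-5\right) = 60$)
$u{\left(f \right)} = 60$
$s{\left(q,-6 \right)} + Q{\left(11 \right)} u{\left(9 \right)} = \left(24 + 3^{2} - 30\right) + - \frac{8}{11} \cdot 60 = \left(24 + 9 - 30\right) + \left(-8\right) \frac{1}{11} \cdot 60 = 3 - \frac{480}{11} = - \frac{447}{11}$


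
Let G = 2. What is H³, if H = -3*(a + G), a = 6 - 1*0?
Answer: -13824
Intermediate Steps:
a = 6 (a = 6 + 0 = 6)
H = -24 (H = -3*(6 + 2) = -3*8 = -24)
H³ = (-24)³ = -13824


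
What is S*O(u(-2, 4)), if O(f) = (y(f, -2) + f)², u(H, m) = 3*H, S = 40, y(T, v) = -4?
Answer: 4000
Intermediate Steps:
O(f) = (-4 + f)²
S*O(u(-2, 4)) = 40*(-4 + 3*(-2))² = 40*(-4 - 6)² = 40*(-10)² = 40*100 = 4000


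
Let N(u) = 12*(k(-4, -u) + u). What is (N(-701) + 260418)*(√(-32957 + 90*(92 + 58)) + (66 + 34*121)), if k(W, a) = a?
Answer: 1088547240 + 260418*I*√19457 ≈ 1.0885e+9 + 3.6325e+7*I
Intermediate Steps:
N(u) = 0 (N(u) = 12*(-u + u) = 12*0 = 0)
(N(-701) + 260418)*(√(-32957 + 90*(92 + 58)) + (66 + 34*121)) = (0 + 260418)*(√(-32957 + 90*(92 + 58)) + (66 + 34*121)) = 260418*(√(-32957 + 90*150) + (66 + 4114)) = 260418*(√(-32957 + 13500) + 4180) = 260418*(√(-19457) + 4180) = 260418*(I*√19457 + 4180) = 260418*(4180 + I*√19457) = 1088547240 + 260418*I*√19457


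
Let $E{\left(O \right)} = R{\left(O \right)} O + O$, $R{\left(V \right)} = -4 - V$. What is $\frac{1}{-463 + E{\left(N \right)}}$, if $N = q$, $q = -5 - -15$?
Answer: $- \frac{1}{593} \approx -0.0016863$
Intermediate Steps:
$q = 10$ ($q = -5 + 15 = 10$)
$N = 10$
$E{\left(O \right)} = O + O \left(-4 - O\right)$ ($E{\left(O \right)} = \left(-4 - O\right) O + O = O \left(-4 - O\right) + O = O + O \left(-4 - O\right)$)
$\frac{1}{-463 + E{\left(N \right)}} = \frac{1}{-463 - 10 \left(3 + 10\right)} = \frac{1}{-463 - 10 \cdot 13} = \frac{1}{-463 - 130} = \frac{1}{-593} = - \frac{1}{593}$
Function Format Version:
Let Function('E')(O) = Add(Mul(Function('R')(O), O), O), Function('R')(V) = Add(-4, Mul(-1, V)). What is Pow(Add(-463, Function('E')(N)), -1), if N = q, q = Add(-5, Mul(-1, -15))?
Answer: Rational(-1, 593) ≈ -0.0016863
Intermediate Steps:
q = 10 (q = Add(-5, 15) = 10)
N = 10
Function('E')(O) = Add(O, Mul(O, Add(-4, Mul(-1, O)))) (Function('E')(O) = Add(Mul(Add(-4, Mul(-1, O)), O), O) = Add(Mul(O, Add(-4, Mul(-1, O))), O) = Add(O, Mul(O, Add(-4, Mul(-1, O)))))
Pow(Add(-463, Function('E')(N)), -1) = Pow(Add(-463, Mul(-1, 10, Add(3, 10))), -1) = Pow(Add(-463, Mul(-1, 10, 13)), -1) = Pow(Add(-463, -130), -1) = Pow(-593, -1) = Rational(-1, 593)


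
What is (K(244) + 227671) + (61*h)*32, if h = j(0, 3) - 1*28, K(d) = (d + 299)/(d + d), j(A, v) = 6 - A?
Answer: 90147319/488 ≈ 1.8473e+5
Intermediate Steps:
K(d) = (299 + d)/(2*d) (K(d) = (299 + d)/((2*d)) = (299 + d)*(1/(2*d)) = (299 + d)/(2*d))
h = -22 (h = (6 - 1*0) - 1*28 = (6 + 0) - 28 = 6 - 28 = -22)
(K(244) + 227671) + (61*h)*32 = ((½)*(299 + 244)/244 + 227671) + (61*(-22))*32 = ((½)*(1/244)*543 + 227671) - 1342*32 = (543/488 + 227671) - 42944 = 111103991/488 - 42944 = 90147319/488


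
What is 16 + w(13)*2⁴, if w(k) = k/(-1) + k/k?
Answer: -176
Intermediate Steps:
w(k) = 1 - k (w(k) = k*(-1) + 1 = -k + 1 = 1 - k)
16 + w(13)*2⁴ = 16 + (1 - 1*13)*2⁴ = 16 + (1 - 13)*16 = 16 - 12*16 = 16 - 192 = -176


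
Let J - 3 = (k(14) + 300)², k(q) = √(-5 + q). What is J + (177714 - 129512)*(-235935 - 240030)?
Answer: -22942373118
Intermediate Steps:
J = 91812 (J = 3 + (√(-5 + 14) + 300)² = 3 + (√9 + 300)² = 3 + (3 + 300)² = 3 + 303² = 3 + 91809 = 91812)
J + (177714 - 129512)*(-235935 - 240030) = 91812 + (177714 - 129512)*(-235935 - 240030) = 91812 + 48202*(-475965) = 91812 - 22942464930 = -22942373118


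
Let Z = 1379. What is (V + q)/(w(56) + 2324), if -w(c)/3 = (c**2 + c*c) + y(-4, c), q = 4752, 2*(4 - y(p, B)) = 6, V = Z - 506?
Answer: -1125/3299 ≈ -0.34101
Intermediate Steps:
V = 873 (V = 1379 - 506 = 873)
y(p, B) = 1 (y(p, B) = 4 - 1/2*6 = 4 - 3 = 1)
w(c) = -3 - 6*c**2 (w(c) = -3*((c**2 + c*c) + 1) = -3*((c**2 + c**2) + 1) = -3*(2*c**2 + 1) = -3*(1 + 2*c**2) = -3 - 6*c**2)
(V + q)/(w(56) + 2324) = (873 + 4752)/((-3 - 6*56**2) + 2324) = 5625/((-3 - 6*3136) + 2324) = 5625/((-3 - 18816) + 2324) = 5625/(-18819 + 2324) = 5625/(-16495) = 5625*(-1/16495) = -1125/3299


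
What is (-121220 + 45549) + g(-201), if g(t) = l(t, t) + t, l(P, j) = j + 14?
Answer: -76059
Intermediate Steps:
l(P, j) = 14 + j
g(t) = 14 + 2*t (g(t) = (14 + t) + t = 14 + 2*t)
(-121220 + 45549) + g(-201) = (-121220 + 45549) + (14 + 2*(-201)) = -75671 + (14 - 402) = -75671 - 388 = -76059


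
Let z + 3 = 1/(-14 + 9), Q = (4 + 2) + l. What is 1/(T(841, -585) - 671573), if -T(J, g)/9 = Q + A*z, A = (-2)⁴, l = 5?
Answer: -5/3356056 ≈ -1.4898e-6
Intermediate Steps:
A = 16
Q = 11 (Q = (4 + 2) + 5 = 6 + 5 = 11)
z = -16/5 (z = -3 + 1/(-14 + 9) = -3 + 1/(-5) = -3 - ⅕ = -16/5 ≈ -3.2000)
T(J, g) = 1809/5 (T(J, g) = -9*(11 + 16*(-16/5)) = -9*(11 - 256/5) = -9*(-201/5) = 1809/5)
1/(T(841, -585) - 671573) = 1/(1809/5 - 671573) = 1/(-3356056/5) = -5/3356056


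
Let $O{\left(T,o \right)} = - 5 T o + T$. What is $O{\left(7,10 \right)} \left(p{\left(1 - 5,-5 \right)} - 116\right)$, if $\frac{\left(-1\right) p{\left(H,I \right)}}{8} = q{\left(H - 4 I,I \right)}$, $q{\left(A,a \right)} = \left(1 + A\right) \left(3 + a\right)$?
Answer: $-53508$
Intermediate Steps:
$O{\left(T,o \right)} = T - 5 T o$ ($O{\left(T,o \right)} = - 5 T o + T = T - 5 T o$)
$p{\left(H,I \right)} = -24 - 24 H + 88 I - 8 I \left(H - 4 I\right)$ ($p{\left(H,I \right)} = - 8 \left(3 + I + 3 \left(H - 4 I\right) + \left(H - 4 I\right) I\right) = - 8 \left(3 + I + \left(- 12 I + 3 H\right) + I \left(H - 4 I\right)\right) = - 8 \left(3 - 11 I + 3 H + I \left(H - 4 I\right)\right) = -24 - 24 H + 88 I - 8 I \left(H - 4 I\right)$)
$O{\left(7,10 \right)} \left(p{\left(1 - 5,-5 \right)} - 116\right) = 7 \left(1 - 50\right) \left(\left(-24 - 24 \left(1 - 5\right) + 88 \left(-5\right) - - 40 \left(\left(1 - 5\right) - -20\right)\right) - 116\right) = 7 \left(1 - 50\right) \left(\left(-24 - 24 \left(1 - 5\right) - 440 - - 40 \left(\left(1 - 5\right) + 20\right)\right) - 116\right) = 7 \left(-49\right) \left(\left(-24 - -96 - 440 - - 40 \left(-4 + 20\right)\right) - 116\right) = - 343 \left(\left(-24 + 96 - 440 - \left(-40\right) 16\right) - 116\right) = - 343 \left(\left(-24 + 96 - 440 + 640\right) - 116\right) = - 343 \left(272 - 116\right) = \left(-343\right) 156 = -53508$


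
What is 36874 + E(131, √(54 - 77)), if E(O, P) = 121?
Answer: 36995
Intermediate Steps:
36874 + E(131, √(54 - 77)) = 36874 + 121 = 36995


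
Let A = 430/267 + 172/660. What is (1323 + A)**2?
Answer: 42058389739536/23961025 ≈ 1.7553e+6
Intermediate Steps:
A = 9159/4895 (A = 430*(1/267) + 172*(1/660) = 430/267 + 43/165 = 9159/4895 ≈ 1.8711)
(1323 + A)**2 = (1323 + 9159/4895)**2 = (6485244/4895)**2 = 42058389739536/23961025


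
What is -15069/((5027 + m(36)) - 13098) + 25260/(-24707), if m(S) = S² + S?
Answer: 202082643/166500473 ≈ 1.2137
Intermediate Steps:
m(S) = S + S²
-15069/((5027 + m(36)) - 13098) + 25260/(-24707) = -15069/((5027 + 36*(1 + 36)) - 13098) + 25260/(-24707) = -15069/((5027 + 36*37) - 13098) + 25260*(-1/24707) = -15069/((5027 + 1332) - 13098) - 25260/24707 = -15069/(6359 - 13098) - 25260/24707 = -15069/(-6739) - 25260/24707 = -15069*(-1/6739) - 25260/24707 = 15069/6739 - 25260/24707 = 202082643/166500473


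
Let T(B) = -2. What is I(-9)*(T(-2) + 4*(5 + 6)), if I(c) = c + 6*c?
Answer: -2646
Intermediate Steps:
I(c) = 7*c
I(-9)*(T(-2) + 4*(5 + 6)) = (7*(-9))*(-2 + 4*(5 + 6)) = -63*(-2 + 4*11) = -63*(-2 + 44) = -63*42 = -2646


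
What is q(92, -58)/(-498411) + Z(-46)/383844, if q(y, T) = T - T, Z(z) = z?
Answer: -23/191922 ≈ -0.00011984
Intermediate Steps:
q(y, T) = 0
q(92, -58)/(-498411) + Z(-46)/383844 = 0/(-498411) - 46/383844 = 0*(-1/498411) - 46*1/383844 = 0 - 23/191922 = -23/191922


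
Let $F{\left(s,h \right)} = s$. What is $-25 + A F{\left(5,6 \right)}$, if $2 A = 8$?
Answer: $-5$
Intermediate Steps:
$A = 4$ ($A = \frac{1}{2} \cdot 8 = 4$)
$-25 + A F{\left(5,6 \right)} = -25 + 4 \cdot 5 = -25 + 20 = -5$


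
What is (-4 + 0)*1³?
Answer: -4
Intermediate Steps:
(-4 + 0)*1³ = -4*1 = -4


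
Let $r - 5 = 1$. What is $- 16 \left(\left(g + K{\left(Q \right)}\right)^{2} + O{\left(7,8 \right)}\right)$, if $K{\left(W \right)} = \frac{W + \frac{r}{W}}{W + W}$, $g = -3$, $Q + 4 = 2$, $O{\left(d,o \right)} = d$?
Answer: $-161$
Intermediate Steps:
$r = 6$ ($r = 5 + 1 = 6$)
$Q = -2$ ($Q = -4 + 2 = -2$)
$K{\left(W \right)} = \frac{W + \frac{6}{W}}{2 W}$ ($K{\left(W \right)} = \frac{W + \frac{6}{W}}{W + W} = \frac{W + \frac{6}{W}}{2 W}$)
$- 16 \left(\left(g + K{\left(Q \right)}\right)^{2} + O{\left(7,8 \right)}\right) = - 16 \left(\left(-3 + \left(\frac{1}{2} + \frac{3}{4}\right)\right)^{2} + 7\right) = - 16 \left(\left(-3 + \frac{5}{4}\right)^{2} + 7\right) = - 16 \left(\left(- \frac{7}{4}\right)^{2} + 7\right) = - 16 \left(\frac{49}{16} + 7\right) = \left(-16\right) \frac{161}{16} = -161$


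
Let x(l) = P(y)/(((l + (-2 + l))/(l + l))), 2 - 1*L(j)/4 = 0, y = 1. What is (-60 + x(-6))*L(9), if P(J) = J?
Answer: -3312/7 ≈ -473.14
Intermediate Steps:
L(j) = 8 (L(j) = 8 - 4*0 = 8 + 0 = 8)
x(l) = 2*l/(-2 + 2*l) (x(l) = 1/((l + (-2 + l))/(l + l)) = 1/((-2 + 2*l)/((2*l))) = 1/((-2 + 2*l)*(1/(2*l))) = 1/((-2 + 2*l)/(2*l)) = 1*(2*l/(-2 + 2*l)) = 2*l/(-2 + 2*l))
(-60 + x(-6))*L(9) = (-60 - 6/(-1 - 6))*8 = (-60 - 6/(-7))*8 = (-60 - 6*(-1/7))*8 = (-60 + 6/7)*8 = -414/7*8 = -3312/7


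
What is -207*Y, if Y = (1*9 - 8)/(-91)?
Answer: 207/91 ≈ 2.2747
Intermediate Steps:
Y = -1/91 (Y = (9 - 8)*(-1/91) = 1*(-1/91) = -1/91 ≈ -0.010989)
-207*Y = -207*(-1/91) = 207/91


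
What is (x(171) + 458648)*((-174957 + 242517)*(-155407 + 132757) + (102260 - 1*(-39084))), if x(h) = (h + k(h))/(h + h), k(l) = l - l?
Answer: -701774701535416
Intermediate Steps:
k(l) = 0
x(h) = 1/2 (x(h) = (h + 0)/(h + h) = h/((2*h)) = h*(1/(2*h)) = 1/2)
(x(171) + 458648)*((-174957 + 242517)*(-155407 + 132757) + (102260 - 1*(-39084))) = (1/2 + 458648)*((-174957 + 242517)*(-155407 + 132757) + (102260 - 1*(-39084))) = 917297*(67560*(-22650) + (102260 + 39084))/2 = 917297*(-1530234000 + 141344)/2 = (917297/2)*(-1530092656) = -701774701535416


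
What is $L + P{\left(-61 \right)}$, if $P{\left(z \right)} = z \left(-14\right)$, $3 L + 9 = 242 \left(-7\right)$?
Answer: $\frac{859}{3} \approx 286.33$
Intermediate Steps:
$L = - \frac{1703}{3}$ ($L = -3 + \frac{242 \left(-7\right)}{3} = -3 + \frac{1}{3} \left(-1694\right) = -3 - \frac{1694}{3} = - \frac{1703}{3} \approx -567.67$)
$P{\left(z \right)} = - 14 z$
$L + P{\left(-61 \right)} = - \frac{1703}{3} - -854 = - \frac{1703}{3} + 854 = \frac{859}{3}$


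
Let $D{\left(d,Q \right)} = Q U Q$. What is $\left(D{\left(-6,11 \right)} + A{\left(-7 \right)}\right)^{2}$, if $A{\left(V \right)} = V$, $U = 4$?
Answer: $227529$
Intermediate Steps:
$D{\left(d,Q \right)} = 4 Q^{2}$ ($D{\left(d,Q \right)} = Q 4 Q = 4 Q Q = 4 Q^{2}$)
$\left(D{\left(-6,11 \right)} + A{\left(-7 \right)}\right)^{2} = \left(4 \cdot 11^{2} - 7\right)^{2} = \left(4 \cdot 121 - 7\right)^{2} = \left(484 - 7\right)^{2} = 477^{2} = 227529$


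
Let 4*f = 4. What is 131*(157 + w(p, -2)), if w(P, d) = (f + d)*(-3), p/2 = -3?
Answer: 20960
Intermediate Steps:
p = -6 (p = 2*(-3) = -6)
f = 1 (f = (¼)*4 = 1)
w(P, d) = -3 - 3*d (w(P, d) = (1 + d)*(-3) = -3 - 3*d)
131*(157 + w(p, -2)) = 131*(157 + (-3 - 3*(-2))) = 131*(157 + (-3 + 6)) = 131*(157 + 3) = 131*160 = 20960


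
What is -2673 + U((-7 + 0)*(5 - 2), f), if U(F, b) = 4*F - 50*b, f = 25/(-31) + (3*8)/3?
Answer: -96617/31 ≈ -3116.7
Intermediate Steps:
f = 223/31 (f = 25*(-1/31) + 24*(⅓) = -25/31 + 8 = 223/31 ≈ 7.1936)
U(F, b) = -50*b + 4*F
-2673 + U((-7 + 0)*(5 - 2), f) = -2673 + (-50*223/31 + 4*((-7 + 0)*(5 - 2))) = -2673 + (-11150/31 + 4*(-7*3)) = -2673 + (-11150/31 + 4*(-21)) = -2673 + (-11150/31 - 84) = -2673 - 13754/31 = -96617/31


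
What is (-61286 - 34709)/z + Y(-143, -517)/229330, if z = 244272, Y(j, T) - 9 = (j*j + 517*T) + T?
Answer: -41217362003/28009448880 ≈ -1.4716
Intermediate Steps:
Y(j, T) = 9 + j² + 518*T (Y(j, T) = 9 + ((j*j + 517*T) + T) = 9 + ((j² + 517*T) + T) = 9 + (j² + 518*T) = 9 + j² + 518*T)
(-61286 - 34709)/z + Y(-143, -517)/229330 = (-61286 - 34709)/244272 + (9 + (-143)² + 518*(-517))/229330 = -95995*1/244272 + (9 + 20449 - 267806)*(1/229330) = -95995/244272 - 247348*1/229330 = -95995/244272 - 123674/114665 = -41217362003/28009448880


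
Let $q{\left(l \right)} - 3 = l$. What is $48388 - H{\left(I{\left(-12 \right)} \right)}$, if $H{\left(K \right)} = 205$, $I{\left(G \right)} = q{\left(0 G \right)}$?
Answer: $48183$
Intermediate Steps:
$q{\left(l \right)} = 3 + l$
$I{\left(G \right)} = 3$ ($I{\left(G \right)} = 3 + 0 G = 3 + 0 = 3$)
$48388 - H{\left(I{\left(-12 \right)} \right)} = 48388 - 205 = 48183$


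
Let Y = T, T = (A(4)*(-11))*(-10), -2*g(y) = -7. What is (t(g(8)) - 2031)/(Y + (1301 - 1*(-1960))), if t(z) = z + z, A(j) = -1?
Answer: -88/137 ≈ -0.64234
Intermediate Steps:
g(y) = 7/2 (g(y) = -½*(-7) = 7/2)
t(z) = 2*z
T = -110 (T = -1*(-11)*(-10) = 11*(-10) = -110)
Y = -110
(t(g(8)) - 2031)/(Y + (1301 - 1*(-1960))) = (2*(7/2) - 2031)/(-110 + (1301 - 1*(-1960))) = (7 - 2031)/(-110 + (1301 + 1960)) = -2024/(-110 + 3261) = -2024/3151 = -2024*1/3151 = -88/137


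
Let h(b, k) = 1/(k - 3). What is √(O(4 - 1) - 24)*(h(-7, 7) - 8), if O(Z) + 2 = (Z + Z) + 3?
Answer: -31*I*√17/4 ≈ -31.954*I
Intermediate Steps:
h(b, k) = 1/(-3 + k)
O(Z) = 1 + 2*Z (O(Z) = -2 + ((Z + Z) + 3) = -2 + (2*Z + 3) = -2 + (3 + 2*Z) = 1 + 2*Z)
√(O(4 - 1) - 24)*(h(-7, 7) - 8) = √((1 + 2*(4 - 1)) - 24)*(1/(-3 + 7) - 8) = √((1 + 2*3) - 24)*(1/4 - 8) = √((1 + 6) - 24)*(¼ - 8) = √(7 - 24)*(-31/4) = √(-17)*(-31/4) = (I*√17)*(-31/4) = -31*I*√17/4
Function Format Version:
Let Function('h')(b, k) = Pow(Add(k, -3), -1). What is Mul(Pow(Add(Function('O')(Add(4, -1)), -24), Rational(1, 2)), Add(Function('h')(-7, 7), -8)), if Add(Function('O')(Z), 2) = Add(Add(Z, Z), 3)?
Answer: Mul(Rational(-31, 4), I, Pow(17, Rational(1, 2))) ≈ Mul(-31.954, I)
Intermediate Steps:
Function('h')(b, k) = Pow(Add(-3, k), -1)
Function('O')(Z) = Add(1, Mul(2, Z)) (Function('O')(Z) = Add(-2, Add(Add(Z, Z), 3)) = Add(-2, Add(Mul(2, Z), 3)) = Add(-2, Add(3, Mul(2, Z))) = Add(1, Mul(2, Z)))
Mul(Pow(Add(Function('O')(Add(4, -1)), -24), Rational(1, 2)), Add(Function('h')(-7, 7), -8)) = Mul(Pow(Add(Add(1, Mul(2, Add(4, -1))), -24), Rational(1, 2)), Add(Pow(Add(-3, 7), -1), -8)) = Mul(Pow(Add(Add(1, Mul(2, 3)), -24), Rational(1, 2)), Add(Pow(4, -1), -8)) = Mul(Pow(Add(Add(1, 6), -24), Rational(1, 2)), Add(Rational(1, 4), -8)) = Mul(Pow(Add(7, -24), Rational(1, 2)), Rational(-31, 4)) = Mul(Pow(-17, Rational(1, 2)), Rational(-31, 4)) = Mul(Mul(I, Pow(17, Rational(1, 2))), Rational(-31, 4)) = Mul(Rational(-31, 4), I, Pow(17, Rational(1, 2)))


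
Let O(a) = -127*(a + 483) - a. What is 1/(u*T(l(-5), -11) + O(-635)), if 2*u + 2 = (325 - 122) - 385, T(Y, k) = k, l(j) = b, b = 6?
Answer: 1/20951 ≈ 4.7730e-5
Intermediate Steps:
l(j) = 6
O(a) = -61341 - 128*a (O(a) = -127*(483 + a) - a = (-61341 - 127*a) - a = -61341 - 128*a)
u = -92 (u = -1 + ((325 - 122) - 385)/2 = -1 + (203 - 385)/2 = -1 + (½)*(-182) = -1 - 91 = -92)
1/(u*T(l(-5), -11) + O(-635)) = 1/(-92*(-11) + (-61341 - 128*(-635))) = 1/(1012 + (-61341 + 81280)) = 1/(1012 + 19939) = 1/20951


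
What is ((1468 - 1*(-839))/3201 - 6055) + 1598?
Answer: -4754850/1067 ≈ -4456.3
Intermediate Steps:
((1468 - 1*(-839))/3201 - 6055) + 1598 = ((1468 + 839)*(1/3201) - 6055) + 1598 = (2307*(1/3201) - 6055) + 1598 = (769/1067 - 6055) + 1598 = -6459916/1067 + 1598 = -4754850/1067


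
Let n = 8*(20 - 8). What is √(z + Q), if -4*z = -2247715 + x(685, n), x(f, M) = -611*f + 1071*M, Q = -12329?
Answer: √2514118/2 ≈ 792.80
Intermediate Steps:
n = 96 (n = 8*12 = 96)
z = 1281717/2 (z = -(-2247715 + (-611*685 + 1071*96))/4 = -(-2247715 + (-418535 + 102816))/4 = -(-2247715 - 315719)/4 = -¼*(-2563434) = 1281717/2 ≈ 6.4086e+5)
√(z + Q) = √(1281717/2 - 12329) = √(1257059/2) = √2514118/2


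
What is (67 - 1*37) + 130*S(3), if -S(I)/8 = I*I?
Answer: -9330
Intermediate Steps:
S(I) = -8*I² (S(I) = -8*I*I = -8*I²)
(67 - 1*37) + 130*S(3) = (67 - 1*37) + 130*(-8*3²) = (67 - 37) + 130*(-8*9) = 30 + 130*(-72) = 30 - 9360 = -9330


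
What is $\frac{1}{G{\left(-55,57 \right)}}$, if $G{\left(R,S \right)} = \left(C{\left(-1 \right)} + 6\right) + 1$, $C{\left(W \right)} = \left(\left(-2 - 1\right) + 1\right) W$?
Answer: $\frac{1}{9} \approx 0.11111$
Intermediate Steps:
$C{\left(W \right)} = - 2 W$ ($C{\left(W \right)} = \left(\left(-2 - 1\right) + 1\right) W = \left(-3 + 1\right) W = - 2 W$)
$G{\left(R,S \right)} = 9$ ($G{\left(R,S \right)} = \left(\left(-2\right) \left(-1\right) + 6\right) + 1 = \left(2 + 6\right) + 1 = 8 + 1 = 9$)
$\frac{1}{G{\left(-55,57 \right)}} = \frac{1}{9}$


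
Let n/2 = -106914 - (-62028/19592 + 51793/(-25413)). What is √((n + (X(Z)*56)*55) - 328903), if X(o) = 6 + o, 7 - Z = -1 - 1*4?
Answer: I*√1887420019543795341294/62236437 ≈ 698.05*I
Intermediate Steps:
Z = 12 (Z = 7 - (-1 - 1*4) = 7 - (-1 - 4) = 7 - 1*(-5) = 7 + 5 = 12)
n = -13307245089331/62236437 (n = 2*(-106914 - (-62028/19592 + 51793/(-25413))) = 2*(-106914 - (-62028*1/19592 + 51793*(-1/25413))) = 2*(-106914 - (-15507/4898 - 51793/25413)) = 2*(-106914 - 1*(-647761505/124472874)) = 2*(-106914 + 647761505/124472874) = 2*(-13307245089331/124472874) = -13307245089331/62236437 ≈ -2.1382e+5)
√((n + (X(Z)*56)*55) - 328903) = √((-13307245089331/62236437 + ((6 + 12)*56)*55) - 328903) = √((-13307245089331/62236437 + (18*56)*55) - 328903) = √((-13307245089331/62236437 + 1008*55) - 328903) = √((-13307245089331/62236437 + 55440) - 328903) = √(-9856857022051/62236437 - 328903) = √(-30326607860662/62236437) = I*√1887420019543795341294/62236437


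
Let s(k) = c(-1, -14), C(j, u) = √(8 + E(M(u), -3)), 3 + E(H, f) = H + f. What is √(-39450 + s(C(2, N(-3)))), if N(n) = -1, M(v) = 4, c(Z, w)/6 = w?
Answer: I*√39534 ≈ 198.83*I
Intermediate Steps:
c(Z, w) = 6*w
E(H, f) = -3 + H + f (E(H, f) = -3 + (H + f) = -3 + H + f)
C(j, u) = √6 (C(j, u) = √(8 + (-3 + 4 - 3)) = √(8 - 2) = √6)
s(k) = -84 (s(k) = 6*(-14) = -84)
√(-39450 + s(C(2, N(-3)))) = √(-39450 - 84) = √(-39534) = I*√39534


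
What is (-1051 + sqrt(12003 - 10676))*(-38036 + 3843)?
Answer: 35936843 - 34193*sqrt(1327) ≈ 3.4691e+7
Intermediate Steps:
(-1051 + sqrt(12003 - 10676))*(-38036 + 3843) = (-1051 + sqrt(1327))*(-34193) = 35936843 - 34193*sqrt(1327)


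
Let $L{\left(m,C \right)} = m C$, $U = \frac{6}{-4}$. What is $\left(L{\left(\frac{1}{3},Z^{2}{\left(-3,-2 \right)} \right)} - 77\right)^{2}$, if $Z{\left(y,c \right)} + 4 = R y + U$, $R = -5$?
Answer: $\frac{316969}{144} \approx 2201.2$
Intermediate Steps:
$U = - \frac{3}{2}$ ($U = 6 \left(- \frac{1}{4}\right) = - \frac{3}{2} \approx -1.5$)
$Z{\left(y,c \right)} = - \frac{11}{2} - 5 y$ ($Z{\left(y,c \right)} = -4 - \left(\frac{3}{2} + 5 y\right) = - \frac{11}{2} - 5 y$)
$L{\left(m,C \right)} = C m$
$\left(L{\left(\frac{1}{3},Z^{2}{\left(-3,-2 \right)} \right)} - 77\right)^{2} = \left(\frac{\left(- \frac{11}{2} - -15\right)^{2}}{3} - 77\right)^{2} = \left(\left(- \frac{11}{2} + 15\right)^{2} \cdot \frac{1}{3} - 77\right)^{2} = \left(\left(\frac{19}{2}\right)^{2} \cdot \frac{1}{3} - 77\right)^{2} = \left(\frac{361}{4} \cdot \frac{1}{3} - 77\right)^{2} = \left(\frac{361}{12} - 77\right)^{2} = \left(- \frac{563}{12}\right)^{2} = \frac{316969}{144}$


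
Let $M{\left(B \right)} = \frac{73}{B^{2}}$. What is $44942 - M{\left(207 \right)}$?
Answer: $\frac{1925719685}{42849} \approx 44942.0$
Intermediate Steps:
$M{\left(B \right)} = \frac{73}{B^{2}}$
$44942 - M{\left(207 \right)} = 44942 - \frac{73}{42849} = \frac{1925719685}{42849}$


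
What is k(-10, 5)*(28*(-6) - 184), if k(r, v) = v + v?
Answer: -3520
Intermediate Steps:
k(r, v) = 2*v
k(-10, 5)*(28*(-6) - 184) = (2*5)*(28*(-6) - 184) = 10*(-168 - 184) = 10*(-352) = -3520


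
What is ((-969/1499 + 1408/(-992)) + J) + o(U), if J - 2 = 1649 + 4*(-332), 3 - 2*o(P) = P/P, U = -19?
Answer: 14959961/46469 ≈ 321.93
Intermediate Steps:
o(P) = 1 (o(P) = 3/2 - P/(2*P) = 3/2 - ½*1 = 3/2 - ½ = 1)
J = 323 (J = 2 + (1649 + 4*(-332)) = 2 + (1649 - 1328) = 2 + 321 = 323)
((-969/1499 + 1408/(-992)) + J) + o(U) = ((-969/1499 + 1408/(-992)) + 323) + 1 = ((-969*1/1499 + 1408*(-1/992)) + 323) + 1 = ((-969/1499 - 44/31) + 323) + 1 = (-95995/46469 + 323) + 1 = 14913492/46469 + 1 = 14959961/46469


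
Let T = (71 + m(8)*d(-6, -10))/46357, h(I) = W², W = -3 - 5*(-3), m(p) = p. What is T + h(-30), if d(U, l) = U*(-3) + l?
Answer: 6675543/46357 ≈ 144.00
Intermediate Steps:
d(U, l) = l - 3*U (d(U, l) = -3*U + l = l - 3*U)
W = 12 (W = -3 + 15 = 12)
h(I) = 144 (h(I) = 12² = 144)
T = 135/46357 (T = (71 + 8*(-10 - 3*(-6)))/46357 = (71 + 8*(-10 + 18))*(1/46357) = (71 + 8*8)*(1/46357) = (71 + 64)*(1/46357) = 135*(1/46357) = 135/46357 ≈ 0.0029122)
T + h(-30) = 135/46357 + 144 = 6675543/46357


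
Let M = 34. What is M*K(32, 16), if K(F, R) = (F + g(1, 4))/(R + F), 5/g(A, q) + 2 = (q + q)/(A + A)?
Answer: 391/16 ≈ 24.438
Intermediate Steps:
g(A, q) = 5/(-2 + q/A) (g(A, q) = 5/(-2 + (q + q)/(A + A)) = 5/(-2 + (2*q)/((2*A))) = 5/(-2 + (2*q)*(1/(2*A))) = 5/(-2 + q/A))
K(F, R) = (5/2 + F)/(F + R) (K(F, R) = (F + 5*1/(4 - 2*1))/(R + F) = (F + 5*1/(4 - 2))/(F + R) = (F + 5*1/2)/(F + R) = (F + 5*1*(1/2))/(F + R) = (F + 5/2)/(F + R) = (5/2 + F)/(F + R))
M*K(32, 16) = 34*((5/2 + 32)/(32 + 16)) = 34*((69/2)/48) = 34*((1/48)*(69/2)) = 34*(23/32) = 391/16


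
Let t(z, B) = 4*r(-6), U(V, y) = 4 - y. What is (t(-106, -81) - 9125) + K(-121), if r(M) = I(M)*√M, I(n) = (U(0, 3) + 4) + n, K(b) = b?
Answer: -9246 - 4*I*√6 ≈ -9246.0 - 9.798*I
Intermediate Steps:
I(n) = 5 + n (I(n) = ((4 - 1*3) + 4) + n = ((4 - 3) + 4) + n = (1 + 4) + n = 5 + n)
r(M) = √M*(5 + M) (r(M) = (5 + M)*√M = √M*(5 + M))
t(z, B) = -4*I*√6 (t(z, B) = 4*(√(-6)*(5 - 6)) = 4*((I*√6)*(-1)) = 4*(-I*√6) = -4*I*√6)
(t(-106, -81) - 9125) + K(-121) = (-4*I*√6 - 9125) - 121 = (-9125 - 4*I*√6) - 121 = -9246 - 4*I*√6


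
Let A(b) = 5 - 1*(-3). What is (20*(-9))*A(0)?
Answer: -1440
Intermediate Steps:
A(b) = 8 (A(b) = 5 + 3 = 8)
(20*(-9))*A(0) = (20*(-9))*8 = -180*8 = -1440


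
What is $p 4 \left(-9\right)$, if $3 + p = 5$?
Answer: $-72$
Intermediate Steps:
$p = 2$ ($p = -3 + 5 = 2$)
$p 4 \left(-9\right) = 2 \cdot 4 \left(-9\right) = 8 \left(-9\right) = -72$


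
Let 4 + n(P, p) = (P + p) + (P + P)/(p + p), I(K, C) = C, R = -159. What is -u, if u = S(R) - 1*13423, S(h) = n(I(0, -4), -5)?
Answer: 67176/5 ≈ 13435.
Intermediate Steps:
n(P, p) = -4 + P + p + P/p (n(P, p) = -4 + ((P + p) + (P + P)/(p + p)) = -4 + ((P + p) + (2*P)/((2*p))) = -4 + ((P + p) + (2*P)*(1/(2*p))) = -4 + ((P + p) + P/p) = -4 + (P + p + P/p) = -4 + P + p + P/p)
S(h) = -61/5 (S(h) = -4 - 4 - 5 - 4/(-5) = -4 - 4 - 5 - 4*(-⅕) = -4 - 4 - 5 + ⅘ = -61/5)
u = -67176/5 (u = -61/5 - 1*13423 = -61/5 - 13423 = -67176/5 ≈ -13435.)
-u = -1*(-67176/5) = 67176/5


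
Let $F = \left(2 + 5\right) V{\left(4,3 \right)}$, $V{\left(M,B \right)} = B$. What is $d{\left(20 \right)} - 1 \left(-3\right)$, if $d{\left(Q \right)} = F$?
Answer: $24$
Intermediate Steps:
$F = 21$ ($F = \left(2 + 5\right) 3 = 7 \cdot 3 = 21$)
$d{\left(Q \right)} = 21$
$d{\left(20 \right)} - 1 \left(-3\right) = 21 - 1 \left(-3\right) = 21 - -3 = 21 + 3 = 24$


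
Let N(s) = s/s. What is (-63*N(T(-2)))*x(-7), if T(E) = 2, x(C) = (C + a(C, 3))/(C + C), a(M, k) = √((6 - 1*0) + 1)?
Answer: -63/2 + 9*√7/2 ≈ -19.594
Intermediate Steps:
a(M, k) = √7 (a(M, k) = √((6 + 0) + 1) = √(6 + 1) = √7)
x(C) = (C + √7)/(2*C) (x(C) = (C + √7)/(C + C) = (C + √7)/((2*C)) = (C + √7)*(1/(2*C)) = (C + √7)/(2*C))
N(s) = 1
(-63*N(T(-2)))*x(-7) = (-63*1)*((½)*(-7 + √7)/(-7)) = -63*(-1)*(-7 + √7)/(2*7) = -63*(½ - √7/14) = -63/2 + 9*√7/2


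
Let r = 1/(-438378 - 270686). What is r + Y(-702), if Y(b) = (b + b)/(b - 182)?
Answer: 19144711/12054088 ≈ 1.5882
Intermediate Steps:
Y(b) = 2*b/(-182 + b) (Y(b) = (2*b)/(-182 + b) = 2*b/(-182 + b))
r = -1/709064 (r = 1/(-709064) = -1/709064 ≈ -1.4103e-6)
r + Y(-702) = -1/709064 + 2*(-702)/(-182 - 702) = -1/709064 + 2*(-702)/(-884) = -1/709064 + 2*(-702)*(-1/884) = -1/709064 + 27/17 = 19144711/12054088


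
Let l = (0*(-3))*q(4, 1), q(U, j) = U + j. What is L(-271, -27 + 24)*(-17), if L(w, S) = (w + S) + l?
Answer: 4658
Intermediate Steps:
l = 0 (l = (0*(-3))*(4 + 1) = 0*5 = 0)
L(w, S) = S + w (L(w, S) = (w + S) + 0 = (S + w) + 0 = S + w)
L(-271, -27 + 24)*(-17) = ((-27 + 24) - 271)*(-17) = (-3 - 271)*(-17) = -274*(-17) = 4658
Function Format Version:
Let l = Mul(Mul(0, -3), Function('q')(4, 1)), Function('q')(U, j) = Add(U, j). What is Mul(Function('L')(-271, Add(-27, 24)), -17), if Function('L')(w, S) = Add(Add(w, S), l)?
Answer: 4658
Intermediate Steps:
l = 0 (l = Mul(Mul(0, -3), Add(4, 1)) = Mul(0, 5) = 0)
Function('L')(w, S) = Add(S, w) (Function('L')(w, S) = Add(Add(w, S), 0) = Add(Add(S, w), 0) = Add(S, w))
Mul(Function('L')(-271, Add(-27, 24)), -17) = Mul(Add(Add(-27, 24), -271), -17) = Mul(Add(-3, -271), -17) = Mul(-274, -17) = 4658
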